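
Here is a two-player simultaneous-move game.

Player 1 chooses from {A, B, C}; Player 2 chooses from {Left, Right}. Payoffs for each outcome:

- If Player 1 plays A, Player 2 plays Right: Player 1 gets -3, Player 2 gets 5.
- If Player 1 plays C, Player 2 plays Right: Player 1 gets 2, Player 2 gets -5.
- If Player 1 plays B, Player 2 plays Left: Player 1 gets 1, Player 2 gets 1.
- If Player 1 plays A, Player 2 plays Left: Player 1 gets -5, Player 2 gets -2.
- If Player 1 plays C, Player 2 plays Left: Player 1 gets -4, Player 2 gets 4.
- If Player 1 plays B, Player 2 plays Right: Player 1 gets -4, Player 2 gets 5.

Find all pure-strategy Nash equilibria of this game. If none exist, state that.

No pure-strategy Nash equilibrium.

Check each profile: it is a Nash equilibrium iff no player can strictly gain by switching unilaterally.
(A, Left): Player 1 can switch to B (-5 → 1). Not NE.
(A, Right): Player 1 can switch to C (-3 → 2). Not NE.
(B, Left): Player 2 can switch to Right (1 → 5). Not NE.
(B, Right): Player 1 can switch to A (-4 → -3). Not NE.
(C, Left): Player 1 can switch to B (-4 → 1). Not NE.
(C, Right): Player 2 can switch to Left (-5 → 4). Not NE.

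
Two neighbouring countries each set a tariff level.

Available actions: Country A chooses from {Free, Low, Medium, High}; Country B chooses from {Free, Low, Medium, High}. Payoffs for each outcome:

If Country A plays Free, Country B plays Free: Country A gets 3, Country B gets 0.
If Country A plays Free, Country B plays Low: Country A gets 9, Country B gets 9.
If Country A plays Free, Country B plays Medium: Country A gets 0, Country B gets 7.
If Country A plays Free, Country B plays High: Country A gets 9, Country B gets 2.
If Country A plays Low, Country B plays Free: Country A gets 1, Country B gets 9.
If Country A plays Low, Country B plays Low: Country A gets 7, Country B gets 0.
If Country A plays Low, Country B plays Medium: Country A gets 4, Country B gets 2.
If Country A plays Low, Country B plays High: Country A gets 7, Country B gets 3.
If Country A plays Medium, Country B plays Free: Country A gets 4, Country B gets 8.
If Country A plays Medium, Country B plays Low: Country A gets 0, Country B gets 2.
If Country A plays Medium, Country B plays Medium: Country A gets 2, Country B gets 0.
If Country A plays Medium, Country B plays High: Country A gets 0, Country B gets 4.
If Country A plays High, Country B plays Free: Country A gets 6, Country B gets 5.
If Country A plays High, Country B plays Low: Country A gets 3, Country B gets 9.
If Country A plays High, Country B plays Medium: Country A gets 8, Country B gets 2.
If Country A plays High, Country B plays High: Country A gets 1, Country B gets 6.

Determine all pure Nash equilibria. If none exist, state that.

The unique pure-strategy Nash equilibrium is (Free, Low).

Country A against Free: payoffs 3, 1, 4, 6 → best response High.
Country A against Low: payoffs 9, 7, 0, 3 → best response Free.
Country A against Medium: payoffs 0, 4, 2, 8 → best response High.
Country A against High: payoffs 9, 7, 0, 1 → best response Free.
Country B against Free: payoffs 0, 9, 7, 2 → best response Low.
Country B against Low: payoffs 9, 0, 2, 3 → best response Free.
Country B against Medium: payoffs 8, 2, 0, 4 → best response Free.
Country B against High: payoffs 5, 9, 2, 6 → best response Low.
Mutual best responses: (Free, Low).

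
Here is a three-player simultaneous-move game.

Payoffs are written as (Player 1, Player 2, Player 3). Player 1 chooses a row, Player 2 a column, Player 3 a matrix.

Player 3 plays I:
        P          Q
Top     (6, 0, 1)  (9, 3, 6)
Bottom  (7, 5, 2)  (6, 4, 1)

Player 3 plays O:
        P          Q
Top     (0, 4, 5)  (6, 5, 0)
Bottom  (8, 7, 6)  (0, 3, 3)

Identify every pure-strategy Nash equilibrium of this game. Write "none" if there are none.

Check each profile: it is a Nash equilibrium iff no player can strictly gain by switching unilaterally.
(Top, P, I): Player 1 can switch to Bottom (6 → 7). Not NE.
(Top, P, O): Player 1 can switch to Bottom (0 → 8). Not NE.
(Top, Q, I): Player 1 gets 9, best alternative 6; Player 2 gets 3, best alternative 0; Player 3 gets 6, best alternative 0. No profitable deviation — NE.
(Top, Q, O): Player 3 can switch to I (0 → 6). Not NE.
(Bottom, P, I): Player 3 can switch to O (2 → 6). Not NE.
(Bottom, P, O): Player 1 gets 8, best alternative 0; Player 2 gets 7, best alternative 3; Player 3 gets 6, best alternative 2. No profitable deviation — NE.
(Bottom, Q, I): Player 1 can switch to Top (6 → 9). Not NE.
(Bottom, Q, O): Player 1 can switch to Top (0 → 6). Not NE.

The pure Nash equilibria are (Top, Q, I) and (Bottom, P, O).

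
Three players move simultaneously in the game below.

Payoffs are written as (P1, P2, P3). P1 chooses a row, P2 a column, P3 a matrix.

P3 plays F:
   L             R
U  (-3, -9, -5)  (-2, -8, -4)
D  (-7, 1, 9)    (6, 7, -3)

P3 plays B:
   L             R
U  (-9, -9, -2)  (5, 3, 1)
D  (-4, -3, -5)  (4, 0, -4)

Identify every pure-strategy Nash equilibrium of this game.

(U, L, F): P2 can switch to R (-9 → -8). Not NE.
(U, L, B): P1 can switch to D (-9 → -4). Not NE.
(U, R, F): P1 can switch to D (-2 → 6). Not NE.
(U, R, B): P1 gets 5, best alternative 4; P2 gets 3, best alternative -9; P3 gets 1, best alternative -4. No profitable deviation — NE.
(D, L, F): P1 can switch to U (-7 → -3). Not NE.
(D, L, B): P2 can switch to R (-3 → 0). Not NE.
(D, R, F): P1 gets 6, best alternative -2; P2 gets 7, best alternative 1; P3 gets -3, best alternative -4. No profitable deviation — NE.
(D, R, B): P1 can switch to U (4 → 5). Not NE.

(U, R, B) and (D, R, F)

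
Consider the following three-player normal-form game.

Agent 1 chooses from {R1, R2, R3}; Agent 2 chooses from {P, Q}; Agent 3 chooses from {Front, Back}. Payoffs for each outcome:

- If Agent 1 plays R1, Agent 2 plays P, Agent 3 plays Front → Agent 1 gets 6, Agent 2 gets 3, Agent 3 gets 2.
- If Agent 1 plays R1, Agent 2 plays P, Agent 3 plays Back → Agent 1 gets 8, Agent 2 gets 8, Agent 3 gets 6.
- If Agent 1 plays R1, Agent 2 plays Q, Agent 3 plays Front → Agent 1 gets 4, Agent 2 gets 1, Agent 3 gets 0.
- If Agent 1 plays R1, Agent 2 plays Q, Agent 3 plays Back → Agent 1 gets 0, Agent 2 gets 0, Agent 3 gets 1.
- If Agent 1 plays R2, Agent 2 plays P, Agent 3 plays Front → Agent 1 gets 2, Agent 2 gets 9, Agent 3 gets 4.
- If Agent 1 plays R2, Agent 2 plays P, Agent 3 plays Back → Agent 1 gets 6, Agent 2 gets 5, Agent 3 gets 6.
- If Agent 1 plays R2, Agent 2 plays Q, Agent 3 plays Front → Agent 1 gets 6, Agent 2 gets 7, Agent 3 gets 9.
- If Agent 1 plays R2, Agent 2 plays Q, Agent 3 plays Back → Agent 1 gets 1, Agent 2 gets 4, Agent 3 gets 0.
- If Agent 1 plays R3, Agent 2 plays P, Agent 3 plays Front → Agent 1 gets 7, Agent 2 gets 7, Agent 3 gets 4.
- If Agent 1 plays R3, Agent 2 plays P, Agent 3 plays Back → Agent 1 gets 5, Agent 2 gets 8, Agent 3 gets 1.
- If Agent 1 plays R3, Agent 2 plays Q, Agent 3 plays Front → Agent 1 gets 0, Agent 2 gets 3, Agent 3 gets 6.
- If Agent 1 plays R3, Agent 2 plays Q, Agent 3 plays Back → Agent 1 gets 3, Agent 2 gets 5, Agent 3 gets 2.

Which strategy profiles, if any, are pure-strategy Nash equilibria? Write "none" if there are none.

Mark each player's best response to every combination of opponents' strategies; a profile where every player is best-responding is a pure Nash equilibrium.
Agent 1 against (P, Front): payoffs 6, 2, 7 → best response R3.
Agent 1 against (P, Back): payoffs 8, 6, 5 → best response R1.
Agent 1 against (Q, Front): payoffs 4, 6, 0 → best response R2.
Agent 1 against (Q, Back): payoffs 0, 1, 3 → best response R3.
Agent 2 against (R1, Front): payoffs 3, 1 → best response P.
Agent 2 against (R1, Back): payoffs 8, 0 → best response P.
Agent 2 against (R2, Front): payoffs 9, 7 → best response P.
Agent 2 against (R2, Back): payoffs 5, 4 → best response P.
Agent 2 against (R3, Front): payoffs 7, 3 → best response P.
Agent 2 against (R3, Back): payoffs 8, 5 → best response P.
Agent 3 against (R1, P): payoffs 2, 6 → best response Back.
Agent 3 against (R1, Q): payoffs 0, 1 → best response Back.
Agent 3 against (R2, P): payoffs 4, 6 → best response Back.
Agent 3 against (R2, Q): payoffs 9, 0 → best response Front.
Agent 3 against (R3, P): payoffs 4, 1 → best response Front.
Agent 3 against (R3, Q): payoffs 6, 2 → best response Front.
Mutual best responses: (R1, P, Back); (R3, P, Front).

Pure-strategy Nash equilibria: (R1, P, Back); (R3, P, Front)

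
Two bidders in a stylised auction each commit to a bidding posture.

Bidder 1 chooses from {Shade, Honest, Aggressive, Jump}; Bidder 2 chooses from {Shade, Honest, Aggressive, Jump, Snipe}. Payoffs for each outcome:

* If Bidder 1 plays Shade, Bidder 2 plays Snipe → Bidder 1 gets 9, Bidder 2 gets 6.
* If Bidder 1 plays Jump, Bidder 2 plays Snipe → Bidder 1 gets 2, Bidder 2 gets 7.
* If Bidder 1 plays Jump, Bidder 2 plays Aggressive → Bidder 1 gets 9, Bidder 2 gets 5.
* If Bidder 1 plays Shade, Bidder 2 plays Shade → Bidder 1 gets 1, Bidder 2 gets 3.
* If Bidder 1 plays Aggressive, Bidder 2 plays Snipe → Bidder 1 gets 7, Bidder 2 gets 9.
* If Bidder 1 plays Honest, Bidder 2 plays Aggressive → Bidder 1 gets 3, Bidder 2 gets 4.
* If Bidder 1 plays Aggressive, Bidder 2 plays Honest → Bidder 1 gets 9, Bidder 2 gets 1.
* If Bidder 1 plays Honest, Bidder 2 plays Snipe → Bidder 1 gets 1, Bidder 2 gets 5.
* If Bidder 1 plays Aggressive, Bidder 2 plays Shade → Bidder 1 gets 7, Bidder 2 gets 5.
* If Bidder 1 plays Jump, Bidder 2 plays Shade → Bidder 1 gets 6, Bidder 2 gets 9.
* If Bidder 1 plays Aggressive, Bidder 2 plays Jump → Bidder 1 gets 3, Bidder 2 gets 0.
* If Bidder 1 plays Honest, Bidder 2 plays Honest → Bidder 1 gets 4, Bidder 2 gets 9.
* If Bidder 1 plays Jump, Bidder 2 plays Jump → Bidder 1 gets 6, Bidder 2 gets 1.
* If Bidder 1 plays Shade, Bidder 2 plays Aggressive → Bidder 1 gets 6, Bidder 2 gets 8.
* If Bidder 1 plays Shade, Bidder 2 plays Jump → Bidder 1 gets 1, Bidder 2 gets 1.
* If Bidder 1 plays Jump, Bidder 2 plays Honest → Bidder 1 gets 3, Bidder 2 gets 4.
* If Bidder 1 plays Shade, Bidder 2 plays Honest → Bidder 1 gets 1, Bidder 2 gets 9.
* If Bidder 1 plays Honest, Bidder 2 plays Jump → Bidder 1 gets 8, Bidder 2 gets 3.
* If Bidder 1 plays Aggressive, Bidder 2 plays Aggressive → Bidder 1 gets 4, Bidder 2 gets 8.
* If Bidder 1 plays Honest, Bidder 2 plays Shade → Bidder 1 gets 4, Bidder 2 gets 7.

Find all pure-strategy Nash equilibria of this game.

There is no pure-strategy Nash equilibrium.

Bidder 1 against Shade: payoffs 1, 4, 7, 6 → best response Aggressive.
Bidder 1 against Honest: payoffs 1, 4, 9, 3 → best response Aggressive.
Bidder 1 against Aggressive: payoffs 6, 3, 4, 9 → best response Jump.
Bidder 1 against Jump: payoffs 1, 8, 3, 6 → best response Honest.
Bidder 1 against Snipe: payoffs 9, 1, 7, 2 → best response Shade.
Bidder 2 against Shade: payoffs 3, 9, 8, 1, 6 → best response Honest.
Bidder 2 against Honest: payoffs 7, 9, 4, 3, 5 → best response Honest.
Bidder 2 against Aggressive: payoffs 5, 1, 8, 0, 9 → best response Snipe.
Bidder 2 against Jump: payoffs 9, 4, 5, 1, 7 → best response Shade.
No profile is a mutual best response for all players.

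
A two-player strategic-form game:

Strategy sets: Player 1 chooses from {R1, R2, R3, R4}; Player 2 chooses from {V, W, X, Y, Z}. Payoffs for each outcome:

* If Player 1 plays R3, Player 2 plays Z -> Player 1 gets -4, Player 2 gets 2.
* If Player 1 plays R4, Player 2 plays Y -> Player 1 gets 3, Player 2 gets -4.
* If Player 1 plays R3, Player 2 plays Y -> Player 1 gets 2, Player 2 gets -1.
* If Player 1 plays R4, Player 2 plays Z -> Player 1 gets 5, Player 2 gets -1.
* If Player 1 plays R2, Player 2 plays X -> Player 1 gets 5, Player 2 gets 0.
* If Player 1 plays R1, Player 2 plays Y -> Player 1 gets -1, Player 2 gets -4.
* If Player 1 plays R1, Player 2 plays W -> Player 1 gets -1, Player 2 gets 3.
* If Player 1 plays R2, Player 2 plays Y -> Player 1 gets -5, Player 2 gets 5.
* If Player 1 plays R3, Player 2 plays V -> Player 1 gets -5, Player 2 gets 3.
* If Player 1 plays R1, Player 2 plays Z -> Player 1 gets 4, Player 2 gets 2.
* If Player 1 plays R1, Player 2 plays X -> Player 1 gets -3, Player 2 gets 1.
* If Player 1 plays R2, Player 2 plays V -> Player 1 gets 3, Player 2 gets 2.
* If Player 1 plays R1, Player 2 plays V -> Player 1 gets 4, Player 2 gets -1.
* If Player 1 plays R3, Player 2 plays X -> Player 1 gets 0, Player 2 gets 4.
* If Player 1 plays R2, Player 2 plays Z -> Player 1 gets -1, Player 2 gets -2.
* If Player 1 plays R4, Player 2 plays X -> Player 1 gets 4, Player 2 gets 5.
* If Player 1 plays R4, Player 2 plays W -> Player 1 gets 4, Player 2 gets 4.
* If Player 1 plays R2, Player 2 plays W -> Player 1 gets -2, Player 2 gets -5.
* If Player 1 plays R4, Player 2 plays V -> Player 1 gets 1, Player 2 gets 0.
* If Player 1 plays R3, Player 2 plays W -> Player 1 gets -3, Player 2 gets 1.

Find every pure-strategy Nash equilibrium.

Player 1 against V: payoffs 4, 3, -5, 1 → best response R1.
Player 1 against W: payoffs -1, -2, -3, 4 → best response R4.
Player 1 against X: payoffs -3, 5, 0, 4 → best response R2.
Player 1 against Y: payoffs -1, -5, 2, 3 → best response R4.
Player 1 against Z: payoffs 4, -1, -4, 5 → best response R4.
Player 2 against R1: payoffs -1, 3, 1, -4, 2 → best response W.
Player 2 against R2: payoffs 2, -5, 0, 5, -2 → best response Y.
Player 2 against R3: payoffs 3, 1, 4, -1, 2 → best response X.
Player 2 against R4: payoffs 0, 4, 5, -4, -1 → best response X.
No profile is a mutual best response for all players.

none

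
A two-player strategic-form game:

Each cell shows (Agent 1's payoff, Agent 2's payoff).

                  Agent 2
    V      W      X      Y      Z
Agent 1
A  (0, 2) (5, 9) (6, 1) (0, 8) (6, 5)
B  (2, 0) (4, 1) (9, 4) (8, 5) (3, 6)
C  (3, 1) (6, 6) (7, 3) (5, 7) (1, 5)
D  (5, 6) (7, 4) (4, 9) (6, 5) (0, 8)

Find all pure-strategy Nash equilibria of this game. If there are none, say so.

There is no pure-strategy Nash equilibrium.

Check each profile: it is a Nash equilibrium iff no player can strictly gain by switching unilaterally.
(A, V): Agent 1 can switch to B (0 → 2). Not NE.
(A, W): Agent 1 can switch to C (5 → 6). Not NE.
(A, X): Agent 1 can switch to B (6 → 9). Not NE.
(A, Y): Agent 1 can switch to B (0 → 8). Not NE.
(A, Z): Agent 2 can switch to W (5 → 9). Not NE.
(B, V): Agent 1 can switch to C (2 → 3). Not NE.
(B, W): Agent 1 can switch to A (4 → 5). Not NE.
(B, X): Agent 2 can switch to Y (4 → 5). Not NE.
(B, Y): Agent 2 can switch to Z (5 → 6). Not NE.
(B, Z): Agent 1 can switch to A (3 → 6). Not NE.
(The remaining 10 profiles each have a profitable deviation by the same check.)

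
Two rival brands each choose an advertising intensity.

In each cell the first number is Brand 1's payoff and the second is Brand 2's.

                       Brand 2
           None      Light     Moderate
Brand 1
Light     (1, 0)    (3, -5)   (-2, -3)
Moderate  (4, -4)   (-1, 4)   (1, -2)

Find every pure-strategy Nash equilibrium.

none

(Light, None): Brand 1 can switch to Moderate (1 → 4). Not NE.
(Light, Light): Brand 2 can switch to None (-5 → 0). Not NE.
(Light, Moderate): Brand 1 can switch to Moderate (-2 → 1). Not NE.
(Moderate, None): Brand 2 can switch to Light (-4 → 4). Not NE.
(Moderate, Light): Brand 1 can switch to Light (-1 → 3). Not NE.
(Moderate, Moderate): Brand 2 can switch to Light (-2 → 4). Not NE.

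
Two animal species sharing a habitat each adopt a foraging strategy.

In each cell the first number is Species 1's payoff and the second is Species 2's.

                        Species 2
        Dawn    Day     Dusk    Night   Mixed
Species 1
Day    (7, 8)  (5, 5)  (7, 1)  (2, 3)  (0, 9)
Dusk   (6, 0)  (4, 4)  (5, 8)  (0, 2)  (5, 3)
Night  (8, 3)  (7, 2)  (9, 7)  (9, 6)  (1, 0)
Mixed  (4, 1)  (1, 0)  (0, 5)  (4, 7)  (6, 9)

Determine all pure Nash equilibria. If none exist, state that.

(Night, Dusk), (Mixed, Mixed)

Mark each player's best response to every combination of opponents' strategies; a profile where every player is best-responding is a pure Nash equilibrium.
Species 1 against Dawn: payoffs 7, 6, 8, 4 → best response Night.
Species 1 against Day: payoffs 5, 4, 7, 1 → best response Night.
Species 1 against Dusk: payoffs 7, 5, 9, 0 → best response Night.
Species 1 against Night: payoffs 2, 0, 9, 4 → best response Night.
Species 1 against Mixed: payoffs 0, 5, 1, 6 → best response Mixed.
Species 2 against Day: payoffs 8, 5, 1, 3, 9 → best response Mixed.
Species 2 against Dusk: payoffs 0, 4, 8, 2, 3 → best response Dusk.
Species 2 against Night: payoffs 3, 2, 7, 6, 0 → best response Dusk.
Species 2 against Mixed: payoffs 1, 0, 5, 7, 9 → best response Mixed.
Mutual best responses: (Night, Dusk); (Mixed, Mixed).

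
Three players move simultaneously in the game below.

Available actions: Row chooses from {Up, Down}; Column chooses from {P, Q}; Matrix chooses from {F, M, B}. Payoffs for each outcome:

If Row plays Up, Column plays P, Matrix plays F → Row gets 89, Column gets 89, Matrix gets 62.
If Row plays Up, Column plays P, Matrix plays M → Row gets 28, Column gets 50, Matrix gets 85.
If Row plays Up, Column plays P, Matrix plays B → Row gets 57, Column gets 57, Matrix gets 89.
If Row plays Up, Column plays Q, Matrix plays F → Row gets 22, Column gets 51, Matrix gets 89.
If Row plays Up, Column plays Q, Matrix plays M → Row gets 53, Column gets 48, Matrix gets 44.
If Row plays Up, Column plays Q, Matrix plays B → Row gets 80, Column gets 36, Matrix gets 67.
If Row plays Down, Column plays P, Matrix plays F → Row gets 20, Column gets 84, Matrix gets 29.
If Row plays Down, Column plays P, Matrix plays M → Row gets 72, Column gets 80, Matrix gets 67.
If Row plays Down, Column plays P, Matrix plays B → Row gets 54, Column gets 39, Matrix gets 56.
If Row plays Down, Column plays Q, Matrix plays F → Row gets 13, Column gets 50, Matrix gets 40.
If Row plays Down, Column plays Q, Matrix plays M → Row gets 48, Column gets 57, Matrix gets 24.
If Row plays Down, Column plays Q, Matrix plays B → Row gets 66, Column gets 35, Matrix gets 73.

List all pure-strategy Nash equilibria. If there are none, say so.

Row against (P, F): payoffs 89, 20 → best response Up.
Row against (P, M): payoffs 28, 72 → best response Down.
Row against (P, B): payoffs 57, 54 → best response Up.
Row against (Q, F): payoffs 22, 13 → best response Up.
Row against (Q, M): payoffs 53, 48 → best response Up.
Row against (Q, B): payoffs 80, 66 → best response Up.
Column against (Up, F): payoffs 89, 51 → best response P.
Column against (Up, M): payoffs 50, 48 → best response P.
Column against (Up, B): payoffs 57, 36 → best response P.
Column against (Down, F): payoffs 84, 50 → best response P.
Column against (Down, M): payoffs 80, 57 → best response P.
Column against (Down, B): payoffs 39, 35 → best response P.
Matrix against (Up, P): payoffs 62, 85, 89 → best response B.
Matrix against (Up, Q): payoffs 89, 44, 67 → best response F.
Matrix against (Down, P): payoffs 29, 67, 56 → best response M.
Matrix against (Down, Q): payoffs 40, 24, 73 → best response B.
Mutual best responses: (Up, P, B); (Down, P, M).

(Up, P, B) and (Down, P, M)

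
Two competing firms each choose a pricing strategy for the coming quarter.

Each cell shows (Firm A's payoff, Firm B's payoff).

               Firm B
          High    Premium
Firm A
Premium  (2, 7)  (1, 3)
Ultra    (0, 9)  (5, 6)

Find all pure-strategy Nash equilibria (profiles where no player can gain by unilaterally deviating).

Pure NE: (Premium, High)

Firm A against High: payoffs 2, 0 → best response Premium.
Firm A against Premium: payoffs 1, 5 → best response Ultra.
Firm B against Premium: payoffs 7, 3 → best response High.
Firm B against Ultra: payoffs 9, 6 → best response High.
Mutual best responses: (Premium, High).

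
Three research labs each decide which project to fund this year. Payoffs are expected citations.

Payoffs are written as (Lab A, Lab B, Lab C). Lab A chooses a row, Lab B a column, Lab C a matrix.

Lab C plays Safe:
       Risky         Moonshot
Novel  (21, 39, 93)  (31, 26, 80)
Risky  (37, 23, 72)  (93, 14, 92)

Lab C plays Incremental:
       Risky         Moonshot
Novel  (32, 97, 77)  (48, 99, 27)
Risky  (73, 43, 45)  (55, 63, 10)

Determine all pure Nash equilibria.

For each player, find the best response to each opponent profile; mutual best responses are the pure NE.
Lab A against (Risky, Safe): payoffs 21, 37 → best response Risky.
Lab A against (Risky, Incremental): payoffs 32, 73 → best response Risky.
Lab A against (Moonshot, Safe): payoffs 31, 93 → best response Risky.
Lab A against (Moonshot, Incremental): payoffs 48, 55 → best response Risky.
Lab B against (Novel, Safe): payoffs 39, 26 → best response Risky.
Lab B against (Novel, Incremental): payoffs 97, 99 → best response Moonshot.
Lab B against (Risky, Safe): payoffs 23, 14 → best response Risky.
Lab B against (Risky, Incremental): payoffs 43, 63 → best response Moonshot.
Lab C against (Novel, Risky): payoffs 93, 77 → best response Safe.
Lab C against (Novel, Moonshot): payoffs 80, 27 → best response Safe.
Lab C against (Risky, Risky): payoffs 72, 45 → best response Safe.
Lab C against (Risky, Moonshot): payoffs 92, 10 → best response Safe.
Mutual best responses: (Risky, Risky, Safe).

Pure NE: (Risky, Risky, Safe)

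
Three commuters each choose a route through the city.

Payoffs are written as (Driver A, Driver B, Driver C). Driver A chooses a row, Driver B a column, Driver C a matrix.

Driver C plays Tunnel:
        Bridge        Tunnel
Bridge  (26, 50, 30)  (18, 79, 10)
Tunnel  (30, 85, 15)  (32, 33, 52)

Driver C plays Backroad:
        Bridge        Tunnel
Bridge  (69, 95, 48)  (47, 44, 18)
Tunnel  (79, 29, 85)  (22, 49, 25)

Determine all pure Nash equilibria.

(Bridge, Bridge, Tunnel): Driver A can switch to Tunnel (26 → 30). Not NE.
(Bridge, Bridge, Backroad): Driver A can switch to Tunnel (69 → 79). Not NE.
(Bridge, Tunnel, Tunnel): Driver A can switch to Tunnel (18 → 32). Not NE.
(Bridge, Tunnel, Backroad): Driver B can switch to Bridge (44 → 95). Not NE.
(Tunnel, Bridge, Tunnel): Driver C can switch to Backroad (15 → 85). Not NE.
(Tunnel, Bridge, Backroad): Driver B can switch to Tunnel (29 → 49). Not NE.
(Tunnel, Tunnel, Tunnel): Driver B can switch to Bridge (33 → 85). Not NE.
(Tunnel, Tunnel, Backroad): Driver A can switch to Bridge (22 → 47). Not NE.

none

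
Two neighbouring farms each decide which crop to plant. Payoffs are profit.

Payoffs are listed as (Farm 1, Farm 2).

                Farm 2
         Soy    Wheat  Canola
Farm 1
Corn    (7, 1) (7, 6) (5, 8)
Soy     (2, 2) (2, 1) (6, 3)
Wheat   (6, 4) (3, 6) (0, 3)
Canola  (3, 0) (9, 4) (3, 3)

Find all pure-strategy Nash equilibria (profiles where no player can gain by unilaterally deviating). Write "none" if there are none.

Farm 1 against Soy: payoffs 7, 2, 6, 3 → best response Corn.
Farm 1 against Wheat: payoffs 7, 2, 3, 9 → best response Canola.
Farm 1 against Canola: payoffs 5, 6, 0, 3 → best response Soy.
Farm 2 against Corn: payoffs 1, 6, 8 → best response Canola.
Farm 2 against Soy: payoffs 2, 1, 3 → best response Canola.
Farm 2 against Wheat: payoffs 4, 6, 3 → best response Wheat.
Farm 2 against Canola: payoffs 0, 4, 3 → best response Wheat.
Mutual best responses: (Soy, Canola); (Canola, Wheat).

The pure Nash equilibria are (Soy, Canola); (Canola, Wheat).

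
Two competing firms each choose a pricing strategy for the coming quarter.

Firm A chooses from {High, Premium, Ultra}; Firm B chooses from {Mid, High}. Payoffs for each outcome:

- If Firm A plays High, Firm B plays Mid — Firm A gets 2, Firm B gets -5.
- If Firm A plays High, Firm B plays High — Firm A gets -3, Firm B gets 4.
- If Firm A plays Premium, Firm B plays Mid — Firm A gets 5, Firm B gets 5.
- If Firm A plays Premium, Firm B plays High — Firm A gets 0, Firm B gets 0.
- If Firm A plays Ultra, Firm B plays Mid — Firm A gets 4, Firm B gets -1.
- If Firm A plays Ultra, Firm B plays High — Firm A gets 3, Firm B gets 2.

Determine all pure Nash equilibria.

Pure-strategy Nash equilibria: (Premium, Mid); (Ultra, High)

Firm A against Mid: payoffs 2, 5, 4 → best response Premium.
Firm A against High: payoffs -3, 0, 3 → best response Ultra.
Firm B against High: payoffs -5, 4 → best response High.
Firm B against Premium: payoffs 5, 0 → best response Mid.
Firm B against Ultra: payoffs -1, 2 → best response High.
Mutual best responses: (Premium, Mid); (Ultra, High).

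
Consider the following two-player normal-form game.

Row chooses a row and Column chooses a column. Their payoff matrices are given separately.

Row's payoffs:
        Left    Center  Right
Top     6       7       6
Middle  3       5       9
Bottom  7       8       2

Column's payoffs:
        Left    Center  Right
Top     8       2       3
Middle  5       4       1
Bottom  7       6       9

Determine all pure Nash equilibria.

(Top, Left): Row can switch to Bottom (6 → 7). Not NE.
(Top, Center): Row can switch to Bottom (7 → 8). Not NE.
(Top, Right): Row can switch to Middle (6 → 9). Not NE.
(Middle, Left): Row can switch to Top (3 → 6). Not NE.
(Middle, Center): Row can switch to Top (5 → 7). Not NE.
(Middle, Right): Column can switch to Left (1 → 5). Not NE.
(Bottom, Left): Column can switch to Right (7 → 9). Not NE.
(Bottom, Center): Column can switch to Left (6 → 7). Not NE.
(The remaining 1 profile has a profitable deviation by the same check.)

This game has no pure Nash equilibrium.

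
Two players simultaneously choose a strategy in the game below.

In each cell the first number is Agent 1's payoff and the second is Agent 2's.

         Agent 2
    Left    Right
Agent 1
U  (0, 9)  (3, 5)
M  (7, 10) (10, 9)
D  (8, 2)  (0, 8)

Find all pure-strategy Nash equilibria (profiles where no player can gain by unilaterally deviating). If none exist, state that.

Agent 1 against Left: payoffs 0, 7, 8 → best response D.
Agent 1 against Right: payoffs 3, 10, 0 → best response M.
Agent 2 against U: payoffs 9, 5 → best response Left.
Agent 2 against M: payoffs 10, 9 → best response Left.
Agent 2 against D: payoffs 2, 8 → best response Right.
No profile is a mutual best response for all players.

No pure-strategy Nash equilibrium.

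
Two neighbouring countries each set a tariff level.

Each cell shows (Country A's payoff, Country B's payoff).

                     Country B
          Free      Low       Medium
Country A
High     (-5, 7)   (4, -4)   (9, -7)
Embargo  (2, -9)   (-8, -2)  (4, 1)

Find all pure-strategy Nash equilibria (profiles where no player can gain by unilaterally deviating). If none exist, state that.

(High, Free): Country A can switch to Embargo (-5 → 2). Not NE.
(High, Low): Country B can switch to Free (-4 → 7). Not NE.
(High, Medium): Country B can switch to Free (-7 → 7). Not NE.
(Embargo, Free): Country B can switch to Low (-9 → -2). Not NE.
(Embargo, Low): Country A can switch to High (-8 → 4). Not NE.
(Embargo, Medium): Country A can switch to High (4 → 9). Not NE.

There is no pure-strategy Nash equilibrium.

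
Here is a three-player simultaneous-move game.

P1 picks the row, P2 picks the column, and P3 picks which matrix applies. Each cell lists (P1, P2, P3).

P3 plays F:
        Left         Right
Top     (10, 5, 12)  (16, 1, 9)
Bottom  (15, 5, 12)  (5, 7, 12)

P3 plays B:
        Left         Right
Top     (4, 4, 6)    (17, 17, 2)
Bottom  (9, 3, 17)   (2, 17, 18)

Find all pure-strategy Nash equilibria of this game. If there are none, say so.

P1 against (Left, F): payoffs 10, 15 → best response Bottom.
P1 against (Left, B): payoffs 4, 9 → best response Bottom.
P1 against (Right, F): payoffs 16, 5 → best response Top.
P1 against (Right, B): payoffs 17, 2 → best response Top.
P2 against (Top, F): payoffs 5, 1 → best response Left.
P2 against (Top, B): payoffs 4, 17 → best response Right.
P2 against (Bottom, F): payoffs 5, 7 → best response Right.
P2 against (Bottom, B): payoffs 3, 17 → best response Right.
P3 against (Top, Left): payoffs 12, 6 → best response F.
P3 against (Top, Right): payoffs 9, 2 → best response F.
P3 against (Bottom, Left): payoffs 12, 17 → best response B.
P3 against (Bottom, Right): payoffs 12, 18 → best response B.
No profile is a mutual best response for all players.

No pure-strategy Nash equilibrium.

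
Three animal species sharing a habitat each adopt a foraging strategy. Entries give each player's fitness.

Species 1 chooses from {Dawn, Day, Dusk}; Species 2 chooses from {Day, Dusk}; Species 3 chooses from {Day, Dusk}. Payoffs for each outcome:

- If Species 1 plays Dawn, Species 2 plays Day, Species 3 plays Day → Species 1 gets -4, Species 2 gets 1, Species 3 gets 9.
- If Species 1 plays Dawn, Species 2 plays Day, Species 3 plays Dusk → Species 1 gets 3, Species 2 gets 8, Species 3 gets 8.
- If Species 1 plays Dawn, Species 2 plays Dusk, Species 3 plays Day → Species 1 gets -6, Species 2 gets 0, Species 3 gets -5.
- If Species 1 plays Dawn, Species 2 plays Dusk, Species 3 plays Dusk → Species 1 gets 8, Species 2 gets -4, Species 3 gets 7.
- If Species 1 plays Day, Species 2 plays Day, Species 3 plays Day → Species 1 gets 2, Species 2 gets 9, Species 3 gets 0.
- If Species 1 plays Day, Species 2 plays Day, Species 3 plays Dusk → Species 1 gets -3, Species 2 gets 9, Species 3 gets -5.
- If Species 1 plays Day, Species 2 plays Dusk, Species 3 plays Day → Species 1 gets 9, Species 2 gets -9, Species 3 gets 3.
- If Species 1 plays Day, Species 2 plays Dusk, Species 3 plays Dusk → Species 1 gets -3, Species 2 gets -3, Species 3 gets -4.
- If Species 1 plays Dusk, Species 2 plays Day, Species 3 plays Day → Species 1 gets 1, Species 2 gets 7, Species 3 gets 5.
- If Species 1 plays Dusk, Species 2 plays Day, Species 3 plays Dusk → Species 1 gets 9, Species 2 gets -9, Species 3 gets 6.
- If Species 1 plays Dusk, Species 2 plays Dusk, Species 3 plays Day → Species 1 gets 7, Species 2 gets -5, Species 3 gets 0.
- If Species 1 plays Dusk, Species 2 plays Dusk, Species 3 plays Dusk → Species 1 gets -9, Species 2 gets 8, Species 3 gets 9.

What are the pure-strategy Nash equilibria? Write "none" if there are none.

Species 1 against (Day, Day): payoffs -4, 2, 1 → best response Day.
Species 1 against (Day, Dusk): payoffs 3, -3, 9 → best response Dusk.
Species 1 against (Dusk, Day): payoffs -6, 9, 7 → best response Day.
Species 1 against (Dusk, Dusk): payoffs 8, -3, -9 → best response Dawn.
Species 2 against (Dawn, Day): payoffs 1, 0 → best response Day.
Species 2 against (Dawn, Dusk): payoffs 8, -4 → best response Day.
Species 2 against (Day, Day): payoffs 9, -9 → best response Day.
Species 2 against (Day, Dusk): payoffs 9, -3 → best response Day.
Species 2 against (Dusk, Day): payoffs 7, -5 → best response Day.
Species 2 against (Dusk, Dusk): payoffs -9, 8 → best response Dusk.
Species 3 against (Dawn, Day): payoffs 9, 8 → best response Day.
Species 3 against (Dawn, Dusk): payoffs -5, 7 → best response Dusk.
Species 3 against (Day, Day): payoffs 0, -5 → best response Day.
Species 3 against (Day, Dusk): payoffs 3, -4 → best response Day.
Species 3 against (Dusk, Day): payoffs 5, 6 → best response Dusk.
Species 3 against (Dusk, Dusk): payoffs 0, 9 → best response Dusk.
Mutual best responses: (Day, Day, Day).

Pure NE: (Day, Day, Day)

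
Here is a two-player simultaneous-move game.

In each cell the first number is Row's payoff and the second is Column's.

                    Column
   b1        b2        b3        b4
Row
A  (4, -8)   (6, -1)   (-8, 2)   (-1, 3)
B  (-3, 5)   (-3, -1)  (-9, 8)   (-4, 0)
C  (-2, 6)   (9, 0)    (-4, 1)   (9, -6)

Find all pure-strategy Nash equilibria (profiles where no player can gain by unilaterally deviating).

No pure-strategy Nash equilibrium.

(A, b1): Column can switch to b2 (-8 → -1). Not NE.
(A, b2): Row can switch to C (6 → 9). Not NE.
(A, b3): Row can switch to C (-8 → -4). Not NE.
(A, b4): Row can switch to C (-1 → 9). Not NE.
(B, b1): Row can switch to A (-3 → 4). Not NE.
(B, b2): Row can switch to A (-3 → 6). Not NE.
(B, b3): Row can switch to A (-9 → -8). Not NE.
(B, b4): Row can switch to A (-4 → -1). Not NE.
(The remaining 4 profiles each have a profitable deviation by the same check.)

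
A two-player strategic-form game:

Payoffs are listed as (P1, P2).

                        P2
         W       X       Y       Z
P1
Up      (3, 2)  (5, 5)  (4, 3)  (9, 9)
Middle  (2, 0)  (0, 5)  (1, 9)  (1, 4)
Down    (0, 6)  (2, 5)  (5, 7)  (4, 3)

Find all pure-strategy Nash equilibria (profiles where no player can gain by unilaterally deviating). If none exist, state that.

The pure Nash equilibria are (Up, Z) and (Down, Y).

(Up, W): P2 can switch to X (2 → 5). Not NE.
(Up, X): P2 can switch to Z (5 → 9). Not NE.
(Up, Y): P1 can switch to Down (4 → 5). Not NE.
(Up, Z): P1 gets 9, best alternative 4; P2 gets 9, best alternative 5. No profitable deviation — NE.
(Middle, W): P1 can switch to Up (2 → 3). Not NE.
(Middle, X): P1 can switch to Up (0 → 5). Not NE.
(Middle, Y): P1 can switch to Up (1 → 4). Not NE.
(Middle, Z): P1 can switch to Up (1 → 9). Not NE.
(Down, W): P1 can switch to Up (0 → 3). Not NE.
(Down, X): P1 can switch to Up (2 → 5). Not NE.
(Down, Y): P1 gets 5, best alternative 4; P2 gets 7, best alternative 6. No profitable deviation — NE.
(Down, Z): P1 can switch to Up (4 → 9). Not NE.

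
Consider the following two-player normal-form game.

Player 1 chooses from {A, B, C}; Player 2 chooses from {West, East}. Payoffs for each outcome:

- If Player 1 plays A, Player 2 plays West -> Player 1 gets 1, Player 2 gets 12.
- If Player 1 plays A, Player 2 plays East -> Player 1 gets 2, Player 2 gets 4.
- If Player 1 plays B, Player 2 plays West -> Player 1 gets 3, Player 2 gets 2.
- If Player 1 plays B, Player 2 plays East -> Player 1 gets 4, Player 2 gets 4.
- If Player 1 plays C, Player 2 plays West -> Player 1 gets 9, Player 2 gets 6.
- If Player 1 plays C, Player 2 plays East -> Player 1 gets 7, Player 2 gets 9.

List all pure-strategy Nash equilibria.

Player 1 against West: payoffs 1, 3, 9 → best response C.
Player 1 against East: payoffs 2, 4, 7 → best response C.
Player 2 against A: payoffs 12, 4 → best response West.
Player 2 against B: payoffs 2, 4 → best response East.
Player 2 against C: payoffs 6, 9 → best response East.
Mutual best responses: (C, East).

The unique pure-strategy Nash equilibrium is (C, East).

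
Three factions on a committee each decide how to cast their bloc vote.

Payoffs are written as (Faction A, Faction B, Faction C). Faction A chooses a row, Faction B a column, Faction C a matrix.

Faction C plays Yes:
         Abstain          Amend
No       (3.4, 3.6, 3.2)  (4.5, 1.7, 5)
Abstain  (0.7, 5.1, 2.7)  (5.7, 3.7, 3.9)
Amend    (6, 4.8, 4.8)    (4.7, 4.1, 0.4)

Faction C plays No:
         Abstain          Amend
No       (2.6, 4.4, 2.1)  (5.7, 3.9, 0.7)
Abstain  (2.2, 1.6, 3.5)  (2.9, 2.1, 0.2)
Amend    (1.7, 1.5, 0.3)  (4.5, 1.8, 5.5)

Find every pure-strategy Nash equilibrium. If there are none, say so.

Pure NE: (Amend, Abstain, Yes)

Check each profile: it is a Nash equilibrium iff no player can strictly gain by switching unilaterally.
(No, Abstain, Yes): Faction A can switch to Amend (3.4 → 6). Not NE.
(No, Abstain, No): Faction C can switch to Yes (2.1 → 3.2). Not NE.
(No, Amend, Yes): Faction A can switch to Abstain (4.5 → 5.7). Not NE.
(No, Amend, No): Faction B can switch to Abstain (3.9 → 4.4). Not NE.
(Abstain, Abstain, Yes): Faction A can switch to No (0.7 → 3.4). Not NE.
(Abstain, Abstain, No): Faction A can switch to No (2.2 → 2.6). Not NE.
(Abstain, Amend, Yes): Faction B can switch to Abstain (3.7 → 5.1). Not NE.
(Abstain, Amend, No): Faction A can switch to No (2.9 → 5.7). Not NE.
(Amend, Abstain, Yes): Faction A gets 6, best alternative 3.4; Faction B gets 4.8, best alternative 4.1; Faction C gets 4.8, best alternative 0.3. No profitable deviation — NE.
(Amend, Abstain, No): Faction A can switch to No (1.7 → 2.6). Not NE.
(Amend, Amend, Yes): Faction A can switch to Abstain (4.7 → 5.7). Not NE.
(Amend, Amend, No): Faction A can switch to No (4.5 → 5.7). Not NE.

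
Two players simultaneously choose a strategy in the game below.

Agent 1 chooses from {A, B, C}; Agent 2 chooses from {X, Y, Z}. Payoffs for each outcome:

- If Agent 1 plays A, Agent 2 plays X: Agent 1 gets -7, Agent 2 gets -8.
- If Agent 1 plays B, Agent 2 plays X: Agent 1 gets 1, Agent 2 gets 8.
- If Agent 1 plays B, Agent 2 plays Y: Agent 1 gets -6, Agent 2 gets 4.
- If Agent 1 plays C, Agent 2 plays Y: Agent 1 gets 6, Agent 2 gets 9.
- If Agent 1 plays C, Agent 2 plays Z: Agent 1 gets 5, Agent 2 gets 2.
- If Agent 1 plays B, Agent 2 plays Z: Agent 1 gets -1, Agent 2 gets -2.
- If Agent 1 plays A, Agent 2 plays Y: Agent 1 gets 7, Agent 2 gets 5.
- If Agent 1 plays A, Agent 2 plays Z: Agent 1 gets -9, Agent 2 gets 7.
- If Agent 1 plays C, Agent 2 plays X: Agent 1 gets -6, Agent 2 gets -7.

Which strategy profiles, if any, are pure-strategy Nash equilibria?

(B, X)

(A, X): Agent 1 can switch to B (-7 → 1). Not NE.
(A, Y): Agent 2 can switch to Z (5 → 7). Not NE.
(A, Z): Agent 1 can switch to B (-9 → -1). Not NE.
(B, X): Agent 1 gets 1, best alternative -6; Agent 2 gets 8, best alternative 4. No profitable deviation — NE.
(B, Y): Agent 1 can switch to A (-6 → 7). Not NE.
(B, Z): Agent 1 can switch to C (-1 → 5). Not NE.
(C, X): Agent 1 can switch to B (-6 → 1). Not NE.
(C, Y): Agent 1 can switch to A (6 → 7). Not NE.
(C, Z): Agent 2 can switch to Y (2 → 9). Not NE.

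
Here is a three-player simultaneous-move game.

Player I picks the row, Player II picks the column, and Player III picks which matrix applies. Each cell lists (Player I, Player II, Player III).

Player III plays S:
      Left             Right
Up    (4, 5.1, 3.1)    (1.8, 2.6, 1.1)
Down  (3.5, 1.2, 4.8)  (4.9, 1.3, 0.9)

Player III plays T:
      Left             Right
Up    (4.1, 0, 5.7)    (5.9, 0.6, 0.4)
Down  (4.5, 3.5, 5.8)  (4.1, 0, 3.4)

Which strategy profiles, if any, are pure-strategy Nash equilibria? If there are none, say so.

The unique pure-strategy Nash equilibrium is (Down, Left, T).

Player I against (Left, S): payoffs 4, 3.5 → best response Up.
Player I against (Left, T): payoffs 4.1, 4.5 → best response Down.
Player I against (Right, S): payoffs 1.8, 4.9 → best response Down.
Player I against (Right, T): payoffs 5.9, 4.1 → best response Up.
Player II against (Up, S): payoffs 5.1, 2.6 → best response Left.
Player II against (Up, T): payoffs 0, 0.6 → best response Right.
Player II against (Down, S): payoffs 1.2, 1.3 → best response Right.
Player II against (Down, T): payoffs 3.5, 0 → best response Left.
Player III against (Up, Left): payoffs 3.1, 5.7 → best response T.
Player III against (Up, Right): payoffs 1.1, 0.4 → best response S.
Player III against (Down, Left): payoffs 4.8, 5.8 → best response T.
Player III against (Down, Right): payoffs 0.9, 3.4 → best response T.
Mutual best responses: (Down, Left, T).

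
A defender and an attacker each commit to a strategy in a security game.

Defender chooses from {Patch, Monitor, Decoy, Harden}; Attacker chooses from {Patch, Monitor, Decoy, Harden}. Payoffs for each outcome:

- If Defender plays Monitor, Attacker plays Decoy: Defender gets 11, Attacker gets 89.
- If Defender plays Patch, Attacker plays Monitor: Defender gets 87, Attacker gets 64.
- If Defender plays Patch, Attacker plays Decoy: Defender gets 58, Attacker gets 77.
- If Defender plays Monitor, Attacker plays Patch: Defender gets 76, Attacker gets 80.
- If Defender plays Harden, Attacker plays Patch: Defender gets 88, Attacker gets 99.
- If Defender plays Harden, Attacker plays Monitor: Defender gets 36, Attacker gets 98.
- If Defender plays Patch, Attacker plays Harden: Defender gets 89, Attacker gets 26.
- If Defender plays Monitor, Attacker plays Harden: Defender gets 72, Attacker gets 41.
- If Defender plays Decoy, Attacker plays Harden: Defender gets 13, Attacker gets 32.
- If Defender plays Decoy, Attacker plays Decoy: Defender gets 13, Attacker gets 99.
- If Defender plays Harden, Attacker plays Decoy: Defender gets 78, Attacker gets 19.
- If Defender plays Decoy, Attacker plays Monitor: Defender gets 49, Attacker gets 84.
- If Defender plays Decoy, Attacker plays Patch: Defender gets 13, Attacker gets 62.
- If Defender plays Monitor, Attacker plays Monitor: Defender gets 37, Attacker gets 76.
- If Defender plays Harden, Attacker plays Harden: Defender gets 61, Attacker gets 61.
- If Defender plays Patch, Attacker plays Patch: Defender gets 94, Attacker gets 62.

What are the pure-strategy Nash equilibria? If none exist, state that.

Defender against Patch: payoffs 94, 76, 13, 88 → best response Patch.
Defender against Monitor: payoffs 87, 37, 49, 36 → best response Patch.
Defender against Decoy: payoffs 58, 11, 13, 78 → best response Harden.
Defender against Harden: payoffs 89, 72, 13, 61 → best response Patch.
Attacker against Patch: payoffs 62, 64, 77, 26 → best response Decoy.
Attacker against Monitor: payoffs 80, 76, 89, 41 → best response Decoy.
Attacker against Decoy: payoffs 62, 84, 99, 32 → best response Decoy.
Attacker against Harden: payoffs 99, 98, 19, 61 → best response Patch.
No profile is a mutual best response for all players.

There is no pure-strategy Nash equilibrium.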